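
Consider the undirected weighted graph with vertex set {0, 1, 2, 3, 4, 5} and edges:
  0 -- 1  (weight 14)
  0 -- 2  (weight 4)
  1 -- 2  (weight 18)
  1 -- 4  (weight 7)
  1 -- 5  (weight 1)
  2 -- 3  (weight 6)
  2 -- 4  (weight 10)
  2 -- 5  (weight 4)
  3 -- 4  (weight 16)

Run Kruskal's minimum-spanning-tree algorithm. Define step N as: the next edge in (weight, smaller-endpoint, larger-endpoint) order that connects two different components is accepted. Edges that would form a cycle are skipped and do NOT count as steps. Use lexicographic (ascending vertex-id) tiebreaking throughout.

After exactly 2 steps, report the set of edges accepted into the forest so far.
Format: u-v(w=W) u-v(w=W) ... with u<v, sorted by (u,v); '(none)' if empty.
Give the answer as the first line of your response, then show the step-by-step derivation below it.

0-2(w=4) 1-5(w=1)

step 1: add edge 1-5 (w=1); MST = {1-5(w=1)}
step 2: add edge 0-2 (w=4); MST = {0-2(w=4) 1-5(w=1)}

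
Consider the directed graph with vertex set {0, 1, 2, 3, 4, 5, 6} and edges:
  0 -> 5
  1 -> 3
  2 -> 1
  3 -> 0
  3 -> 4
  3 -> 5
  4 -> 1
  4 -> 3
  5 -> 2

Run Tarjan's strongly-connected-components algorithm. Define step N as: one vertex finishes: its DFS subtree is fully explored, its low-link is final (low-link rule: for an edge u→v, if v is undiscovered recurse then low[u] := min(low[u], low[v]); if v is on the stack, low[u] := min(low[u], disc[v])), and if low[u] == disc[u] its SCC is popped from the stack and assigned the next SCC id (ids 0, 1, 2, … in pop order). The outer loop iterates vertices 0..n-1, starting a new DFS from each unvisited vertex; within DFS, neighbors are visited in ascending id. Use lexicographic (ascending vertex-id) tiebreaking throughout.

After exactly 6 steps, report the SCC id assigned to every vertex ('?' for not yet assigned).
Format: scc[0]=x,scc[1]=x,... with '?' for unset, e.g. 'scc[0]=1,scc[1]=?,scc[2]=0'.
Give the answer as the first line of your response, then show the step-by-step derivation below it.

scc[0]=0,scc[1]=0,scc[2]=0,scc[3]=0,scc[4]=0,scc[5]=0,scc[6]=?

step 1: low=(low[0]=0,low[1]=3,low[2]=2,low[3]=0,low[4]=3,low[5]=1,low[6]=?); scc=(scc[0]=?,scc[1]=?,scc[2]=?,scc[3]=?,scc[4]=?,scc[5]=?,scc[6]=?)
step 2: low=(low[0]=0,low[1]=3,low[2]=2,low[3]=0,low[4]=3,low[5]=1,low[6]=?); scc=(scc[0]=?,scc[1]=?,scc[2]=?,scc[3]=?,scc[4]=?,scc[5]=?,scc[6]=?)
step 3: low=(low[0]=0,low[1]=0,low[2]=2,low[3]=0,low[4]=3,low[5]=1,low[6]=?); scc=(scc[0]=?,scc[1]=?,scc[2]=?,scc[3]=?,scc[4]=?,scc[5]=?,scc[6]=?)
step 4: low=(low[0]=0,low[1]=0,low[2]=0,low[3]=0,low[4]=3,low[5]=1,low[6]=?); scc=(scc[0]=?,scc[1]=?,scc[2]=?,scc[3]=?,scc[4]=?,scc[5]=?,scc[6]=?)
step 5: low=(low[0]=0,low[1]=0,low[2]=0,low[3]=0,low[4]=3,low[5]=0,low[6]=?); scc=(scc[0]=?,scc[1]=?,scc[2]=?,scc[3]=?,scc[4]=?,scc[5]=?,scc[6]=?)
step 6: low=(low[0]=0,low[1]=0,low[2]=0,low[3]=0,low[4]=3,low[5]=0,low[6]=?); scc=(scc[0]=0,scc[1]=0,scc[2]=0,scc[3]=0,scc[4]=0,scc[5]=0,scc[6]=?)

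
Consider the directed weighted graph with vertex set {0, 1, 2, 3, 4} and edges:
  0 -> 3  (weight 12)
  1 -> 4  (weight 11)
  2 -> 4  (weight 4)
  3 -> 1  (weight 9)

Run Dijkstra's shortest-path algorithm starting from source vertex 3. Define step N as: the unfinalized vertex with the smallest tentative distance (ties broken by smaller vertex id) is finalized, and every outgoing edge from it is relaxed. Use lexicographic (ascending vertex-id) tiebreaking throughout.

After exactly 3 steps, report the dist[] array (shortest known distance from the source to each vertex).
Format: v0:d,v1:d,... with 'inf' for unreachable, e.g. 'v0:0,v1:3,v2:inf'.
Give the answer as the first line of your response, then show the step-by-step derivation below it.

v0:inf,v1:9,v2:inf,v3:0,v4:20

step 1: dist = v0:inf,v1:9,v2:inf,v3:0,v4:inf
step 2: dist = v0:inf,v1:9,v2:inf,v3:0,v4:20
step 3: dist = v0:inf,v1:9,v2:inf,v3:0,v4:20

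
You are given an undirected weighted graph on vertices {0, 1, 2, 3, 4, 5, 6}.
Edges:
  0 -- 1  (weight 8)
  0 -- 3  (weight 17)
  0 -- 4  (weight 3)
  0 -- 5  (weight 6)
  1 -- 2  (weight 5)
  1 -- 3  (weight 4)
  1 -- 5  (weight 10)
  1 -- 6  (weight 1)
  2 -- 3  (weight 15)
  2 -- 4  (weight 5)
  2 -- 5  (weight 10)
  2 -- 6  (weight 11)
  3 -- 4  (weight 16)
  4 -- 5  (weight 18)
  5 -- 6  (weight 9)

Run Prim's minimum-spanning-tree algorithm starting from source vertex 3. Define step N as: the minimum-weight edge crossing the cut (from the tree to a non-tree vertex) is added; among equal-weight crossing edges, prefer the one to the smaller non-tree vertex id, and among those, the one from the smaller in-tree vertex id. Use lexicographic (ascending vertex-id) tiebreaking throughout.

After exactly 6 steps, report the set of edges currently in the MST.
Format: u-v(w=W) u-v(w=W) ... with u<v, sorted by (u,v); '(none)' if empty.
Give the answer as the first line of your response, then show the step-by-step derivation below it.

0-4(w=3) 0-5(w=6) 1-2(w=5) 1-3(w=4) 1-6(w=1) 2-4(w=5)

step 1: add edge 1-3 (w=4); MST = {1-3(w=4)}
step 2: add edge 1-6 (w=1); MST = {1-3(w=4) 1-6(w=1)}
step 3: add edge 1-2 (w=5); MST = {1-2(w=5) 1-3(w=4) 1-6(w=1)}
step 4: add edge 2-4 (w=5); MST = {1-2(w=5) 1-3(w=4) 1-6(w=1) 2-4(w=5)}
step 5: add edge 0-4 (w=3); MST = {0-4(w=3) 1-2(w=5) 1-3(w=4) 1-6(w=1) 2-4(w=5)}
step 6: add edge 0-5 (w=6); MST = {0-4(w=3) 0-5(w=6) 1-2(w=5) 1-3(w=4) 1-6(w=1) 2-4(w=5)}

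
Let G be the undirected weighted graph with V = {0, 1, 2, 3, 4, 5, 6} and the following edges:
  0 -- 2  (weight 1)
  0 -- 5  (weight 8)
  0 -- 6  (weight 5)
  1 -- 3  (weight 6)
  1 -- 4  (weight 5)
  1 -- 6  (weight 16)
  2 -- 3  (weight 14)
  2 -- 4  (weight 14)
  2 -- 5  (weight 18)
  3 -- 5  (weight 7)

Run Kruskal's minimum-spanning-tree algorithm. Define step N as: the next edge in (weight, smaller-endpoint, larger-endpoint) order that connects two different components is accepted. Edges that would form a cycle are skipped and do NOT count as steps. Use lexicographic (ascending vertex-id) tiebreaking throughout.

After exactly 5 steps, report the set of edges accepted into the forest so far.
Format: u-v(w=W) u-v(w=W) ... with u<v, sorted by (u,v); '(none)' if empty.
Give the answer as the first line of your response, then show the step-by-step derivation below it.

0-2(w=1) 0-6(w=5) 1-3(w=6) 1-4(w=5) 3-5(w=7)

step 1: add edge 0-2 (w=1); MST = {0-2(w=1)}
step 2: add edge 0-6 (w=5); MST = {0-2(w=1) 0-6(w=5)}
step 3: add edge 1-4 (w=5); MST = {0-2(w=1) 0-6(w=5) 1-4(w=5)}
step 4: add edge 1-3 (w=6); MST = {0-2(w=1) 0-6(w=5) 1-3(w=6) 1-4(w=5)}
step 5: add edge 3-5 (w=7); MST = {0-2(w=1) 0-6(w=5) 1-3(w=6) 1-4(w=5) 3-5(w=7)}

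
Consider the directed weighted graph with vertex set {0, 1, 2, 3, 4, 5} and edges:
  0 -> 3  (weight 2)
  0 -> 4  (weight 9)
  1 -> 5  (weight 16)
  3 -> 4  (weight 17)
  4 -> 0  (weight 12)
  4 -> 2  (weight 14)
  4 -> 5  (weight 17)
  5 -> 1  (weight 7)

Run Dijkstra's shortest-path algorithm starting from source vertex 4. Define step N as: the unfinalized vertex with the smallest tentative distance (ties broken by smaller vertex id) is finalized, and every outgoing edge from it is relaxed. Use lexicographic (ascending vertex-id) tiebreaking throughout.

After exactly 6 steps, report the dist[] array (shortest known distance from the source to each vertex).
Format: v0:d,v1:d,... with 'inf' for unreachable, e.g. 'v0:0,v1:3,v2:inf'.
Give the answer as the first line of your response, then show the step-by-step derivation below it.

v0:12,v1:24,v2:14,v3:14,v4:0,v5:17

step 1: dist = v0:12,v1:inf,v2:14,v3:inf,v4:0,v5:17
step 2: dist = v0:12,v1:inf,v2:14,v3:14,v4:0,v5:17
step 3: dist = v0:12,v1:inf,v2:14,v3:14,v4:0,v5:17
step 4: dist = v0:12,v1:inf,v2:14,v3:14,v4:0,v5:17
step 5: dist = v0:12,v1:24,v2:14,v3:14,v4:0,v5:17
step 6: dist = v0:12,v1:24,v2:14,v3:14,v4:0,v5:17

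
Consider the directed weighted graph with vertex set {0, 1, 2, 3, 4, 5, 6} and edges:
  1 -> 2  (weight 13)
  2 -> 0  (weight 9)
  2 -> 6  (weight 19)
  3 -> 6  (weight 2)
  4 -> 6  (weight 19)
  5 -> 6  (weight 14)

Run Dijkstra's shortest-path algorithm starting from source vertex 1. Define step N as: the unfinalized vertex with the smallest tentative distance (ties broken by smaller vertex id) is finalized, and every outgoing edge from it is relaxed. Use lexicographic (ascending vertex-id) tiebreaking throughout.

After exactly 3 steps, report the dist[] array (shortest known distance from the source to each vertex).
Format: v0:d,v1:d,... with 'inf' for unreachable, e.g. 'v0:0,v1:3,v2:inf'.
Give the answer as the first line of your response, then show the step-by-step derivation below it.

v0:22,v1:0,v2:13,v3:inf,v4:inf,v5:inf,v6:32

step 1: dist = v0:inf,v1:0,v2:13,v3:inf,v4:inf,v5:inf,v6:inf
step 2: dist = v0:22,v1:0,v2:13,v3:inf,v4:inf,v5:inf,v6:32
step 3: dist = v0:22,v1:0,v2:13,v3:inf,v4:inf,v5:inf,v6:32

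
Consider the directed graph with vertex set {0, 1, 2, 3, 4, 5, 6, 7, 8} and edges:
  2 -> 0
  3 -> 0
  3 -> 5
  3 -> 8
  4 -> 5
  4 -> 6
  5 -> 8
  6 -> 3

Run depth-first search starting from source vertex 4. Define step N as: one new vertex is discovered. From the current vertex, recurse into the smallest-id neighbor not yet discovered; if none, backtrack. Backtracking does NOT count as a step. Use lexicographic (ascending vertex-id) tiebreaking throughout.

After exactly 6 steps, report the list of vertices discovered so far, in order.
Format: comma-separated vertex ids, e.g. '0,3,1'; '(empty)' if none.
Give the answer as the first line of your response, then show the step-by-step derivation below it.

4,5,8,6,3,0

step 1: discover 4; path=4; order=4
step 2: discover 5; path=4>5; order=4,5
step 3: discover 8; path=4>5>8; order=4,5,8
step 4: discover 6; path=4>6; order=4,5,8,6
step 5: discover 3; path=4>6>3; order=4,5,8,6,3
step 6: discover 0; path=4>6>3>0; order=4,5,8,6,3,0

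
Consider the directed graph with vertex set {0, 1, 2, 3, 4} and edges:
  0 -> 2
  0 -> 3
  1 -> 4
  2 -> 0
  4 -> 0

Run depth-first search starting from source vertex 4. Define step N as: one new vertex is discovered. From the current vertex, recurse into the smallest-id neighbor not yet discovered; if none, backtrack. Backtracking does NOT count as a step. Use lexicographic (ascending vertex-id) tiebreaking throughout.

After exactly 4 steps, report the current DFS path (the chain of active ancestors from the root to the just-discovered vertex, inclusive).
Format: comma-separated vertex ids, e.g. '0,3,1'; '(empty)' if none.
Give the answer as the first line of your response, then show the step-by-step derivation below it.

4,0,3

step 1: discover 4; path=4; order=4
step 2: discover 0; path=4>0; order=4,0
step 3: discover 2; path=4>0>2; order=4,0,2
step 4: discover 3; path=4>0>3; order=4,0,2,3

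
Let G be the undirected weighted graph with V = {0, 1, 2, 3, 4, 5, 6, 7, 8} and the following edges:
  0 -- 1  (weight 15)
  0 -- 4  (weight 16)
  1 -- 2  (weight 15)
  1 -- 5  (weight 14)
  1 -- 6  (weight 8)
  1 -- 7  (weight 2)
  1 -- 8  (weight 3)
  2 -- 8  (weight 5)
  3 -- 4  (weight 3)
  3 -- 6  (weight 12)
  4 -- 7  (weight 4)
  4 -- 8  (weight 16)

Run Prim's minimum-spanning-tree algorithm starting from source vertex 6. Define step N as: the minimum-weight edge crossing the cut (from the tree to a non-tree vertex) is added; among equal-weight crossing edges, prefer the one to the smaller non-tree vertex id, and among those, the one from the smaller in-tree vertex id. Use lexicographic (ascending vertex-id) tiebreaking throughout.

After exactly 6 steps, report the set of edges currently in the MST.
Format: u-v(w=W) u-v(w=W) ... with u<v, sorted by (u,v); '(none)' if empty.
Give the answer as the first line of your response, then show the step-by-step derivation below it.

1-6(w=8) 1-7(w=2) 1-8(w=3) 2-8(w=5) 3-4(w=3) 4-7(w=4)

step 1: add edge 1-6 (w=8); MST = {1-6(w=8)}
step 2: add edge 1-7 (w=2); MST = {1-6(w=8) 1-7(w=2)}
step 3: add edge 1-8 (w=3); MST = {1-6(w=8) 1-7(w=2) 1-8(w=3)}
step 4: add edge 4-7 (w=4); MST = {1-6(w=8) 1-7(w=2) 1-8(w=3) 4-7(w=4)}
step 5: add edge 3-4 (w=3); MST = {1-6(w=8) 1-7(w=2) 1-8(w=3) 3-4(w=3) 4-7(w=4)}
step 6: add edge 2-8 (w=5); MST = {1-6(w=8) 1-7(w=2) 1-8(w=3) 2-8(w=5) 3-4(w=3) 4-7(w=4)}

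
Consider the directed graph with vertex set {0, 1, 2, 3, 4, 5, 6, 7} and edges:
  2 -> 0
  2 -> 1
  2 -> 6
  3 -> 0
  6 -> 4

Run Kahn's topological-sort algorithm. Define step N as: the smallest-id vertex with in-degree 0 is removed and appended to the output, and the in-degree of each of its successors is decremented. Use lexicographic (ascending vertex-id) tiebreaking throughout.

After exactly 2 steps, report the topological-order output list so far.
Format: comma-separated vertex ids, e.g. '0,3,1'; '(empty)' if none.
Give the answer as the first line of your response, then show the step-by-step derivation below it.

2,1

step 1: output 2; order=[2]; indeg=(1,0,0,0,1,0,0,0)
step 2: output 1; order=[2,1]; indeg=(1,0,0,0,1,0,0,0)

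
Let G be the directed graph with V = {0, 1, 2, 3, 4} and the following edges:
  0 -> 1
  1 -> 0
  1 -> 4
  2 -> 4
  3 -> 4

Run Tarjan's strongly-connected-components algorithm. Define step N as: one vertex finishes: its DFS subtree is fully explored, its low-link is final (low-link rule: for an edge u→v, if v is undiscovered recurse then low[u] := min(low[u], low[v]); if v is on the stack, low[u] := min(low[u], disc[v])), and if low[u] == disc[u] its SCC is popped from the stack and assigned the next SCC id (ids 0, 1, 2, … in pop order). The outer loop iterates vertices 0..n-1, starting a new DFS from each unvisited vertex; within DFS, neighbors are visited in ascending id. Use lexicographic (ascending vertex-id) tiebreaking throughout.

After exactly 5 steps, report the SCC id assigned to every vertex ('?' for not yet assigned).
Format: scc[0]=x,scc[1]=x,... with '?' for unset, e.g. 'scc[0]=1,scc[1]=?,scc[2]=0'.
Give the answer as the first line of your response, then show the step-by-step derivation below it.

scc[0]=1,scc[1]=1,scc[2]=2,scc[3]=3,scc[4]=0

step 1: low=(low[0]=0,low[1]=0,low[2]=?,low[3]=?,low[4]=2); scc=(scc[0]=?,scc[1]=?,scc[2]=?,scc[3]=?,scc[4]=0)
step 2: low=(low[0]=0,low[1]=0,low[2]=?,low[3]=?,low[4]=2); scc=(scc[0]=?,scc[1]=?,scc[2]=?,scc[3]=?,scc[4]=0)
step 3: low=(low[0]=0,low[1]=0,low[2]=?,low[3]=?,low[4]=2); scc=(scc[0]=1,scc[1]=1,scc[2]=?,scc[3]=?,scc[4]=0)
step 4: low=(low[0]=0,low[1]=0,low[2]=3,low[3]=?,low[4]=2); scc=(scc[0]=1,scc[1]=1,scc[2]=2,scc[3]=?,scc[4]=0)
step 5: low=(low[0]=0,low[1]=0,low[2]=3,low[3]=4,low[4]=2); scc=(scc[0]=1,scc[1]=1,scc[2]=2,scc[3]=3,scc[4]=0)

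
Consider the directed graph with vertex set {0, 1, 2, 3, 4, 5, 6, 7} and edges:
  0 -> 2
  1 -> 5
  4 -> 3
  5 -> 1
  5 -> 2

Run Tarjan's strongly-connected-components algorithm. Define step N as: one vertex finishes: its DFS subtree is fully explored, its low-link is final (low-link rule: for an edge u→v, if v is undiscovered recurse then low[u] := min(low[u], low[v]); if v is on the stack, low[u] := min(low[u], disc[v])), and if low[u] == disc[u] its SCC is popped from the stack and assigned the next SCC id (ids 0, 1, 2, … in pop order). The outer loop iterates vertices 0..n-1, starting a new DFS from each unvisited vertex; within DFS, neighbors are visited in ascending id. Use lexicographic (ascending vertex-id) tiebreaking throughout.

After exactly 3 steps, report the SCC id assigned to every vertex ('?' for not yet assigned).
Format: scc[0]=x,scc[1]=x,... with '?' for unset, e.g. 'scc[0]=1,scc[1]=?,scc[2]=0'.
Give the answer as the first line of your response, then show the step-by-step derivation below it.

scc[0]=1,scc[1]=?,scc[2]=0,scc[3]=?,scc[4]=?,scc[5]=?,scc[6]=?,scc[7]=?

step 1: low=(low[0]=0,low[1]=?,low[2]=1,low[3]=?,low[4]=?,low[5]=?,low[6]=?,low[7]=?); scc=(scc[0]=?,scc[1]=?,scc[2]=0,scc[3]=?,scc[4]=?,scc[5]=?,scc[6]=?,scc[7]=?)
step 2: low=(low[0]=0,low[1]=?,low[2]=1,low[3]=?,low[4]=?,low[5]=?,low[6]=?,low[7]=?); scc=(scc[0]=1,scc[1]=?,scc[2]=0,scc[3]=?,scc[4]=?,scc[5]=?,scc[6]=?,scc[7]=?)
step 3: low=(low[0]=0,low[1]=2,low[2]=1,low[3]=?,low[4]=?,low[5]=2,low[6]=?,low[7]=?); scc=(scc[0]=1,scc[1]=?,scc[2]=0,scc[3]=?,scc[4]=?,scc[5]=?,scc[6]=?,scc[7]=?)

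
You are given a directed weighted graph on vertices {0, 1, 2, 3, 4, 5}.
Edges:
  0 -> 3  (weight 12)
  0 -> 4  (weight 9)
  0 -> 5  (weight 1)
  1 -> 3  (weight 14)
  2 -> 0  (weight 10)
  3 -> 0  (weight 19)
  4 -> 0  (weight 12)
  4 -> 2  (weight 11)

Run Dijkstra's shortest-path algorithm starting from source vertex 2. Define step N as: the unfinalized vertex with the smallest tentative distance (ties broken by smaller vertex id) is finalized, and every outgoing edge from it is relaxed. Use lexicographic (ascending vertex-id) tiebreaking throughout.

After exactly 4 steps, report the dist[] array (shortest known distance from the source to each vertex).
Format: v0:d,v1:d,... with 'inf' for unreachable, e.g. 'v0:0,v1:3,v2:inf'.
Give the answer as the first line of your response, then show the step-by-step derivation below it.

v0:10,v1:inf,v2:0,v3:22,v4:19,v5:11

step 1: dist = v0:10,v1:inf,v2:0,v3:inf,v4:inf,v5:inf
step 2: dist = v0:10,v1:inf,v2:0,v3:22,v4:19,v5:11
step 3: dist = v0:10,v1:inf,v2:0,v3:22,v4:19,v5:11
step 4: dist = v0:10,v1:inf,v2:0,v3:22,v4:19,v5:11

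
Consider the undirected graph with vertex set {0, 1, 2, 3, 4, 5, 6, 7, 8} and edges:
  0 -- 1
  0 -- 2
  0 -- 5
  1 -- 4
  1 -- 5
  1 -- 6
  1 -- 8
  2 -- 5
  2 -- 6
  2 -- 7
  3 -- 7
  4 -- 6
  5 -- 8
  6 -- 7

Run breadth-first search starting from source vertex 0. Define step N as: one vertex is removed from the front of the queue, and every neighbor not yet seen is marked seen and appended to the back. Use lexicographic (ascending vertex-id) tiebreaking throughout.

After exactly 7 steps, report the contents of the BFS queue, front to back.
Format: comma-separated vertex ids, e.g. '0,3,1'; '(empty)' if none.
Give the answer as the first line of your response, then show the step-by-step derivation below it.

7

step 1: dequeue 0; queue=[1,2,5]; order=0
step 2: dequeue 1; queue=[2,5,4,6,8]; order=0,1
step 3: dequeue 2; queue=[5,4,6,8,7]; order=0,1,2
step 4: dequeue 5; queue=[4,6,8,7]; order=0,1,2,5
step 5: dequeue 4; queue=[6,8,7]; order=0,1,2,5,4
step 6: dequeue 6; queue=[8,7]; order=0,1,2,5,4,6
step 7: dequeue 8; queue=[7]; order=0,1,2,5,4,6,8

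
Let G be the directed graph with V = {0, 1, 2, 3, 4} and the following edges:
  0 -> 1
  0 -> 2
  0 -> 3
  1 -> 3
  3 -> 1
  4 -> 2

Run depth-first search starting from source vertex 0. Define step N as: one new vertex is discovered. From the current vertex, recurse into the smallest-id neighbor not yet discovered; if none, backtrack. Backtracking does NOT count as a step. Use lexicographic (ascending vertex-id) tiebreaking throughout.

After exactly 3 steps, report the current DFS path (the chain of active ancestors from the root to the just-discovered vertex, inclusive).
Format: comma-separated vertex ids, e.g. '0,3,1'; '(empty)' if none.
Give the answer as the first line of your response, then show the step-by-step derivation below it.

0,1,3

step 1: discover 0; path=0; order=0
step 2: discover 1; path=0>1; order=0,1
step 3: discover 3; path=0>1>3; order=0,1,3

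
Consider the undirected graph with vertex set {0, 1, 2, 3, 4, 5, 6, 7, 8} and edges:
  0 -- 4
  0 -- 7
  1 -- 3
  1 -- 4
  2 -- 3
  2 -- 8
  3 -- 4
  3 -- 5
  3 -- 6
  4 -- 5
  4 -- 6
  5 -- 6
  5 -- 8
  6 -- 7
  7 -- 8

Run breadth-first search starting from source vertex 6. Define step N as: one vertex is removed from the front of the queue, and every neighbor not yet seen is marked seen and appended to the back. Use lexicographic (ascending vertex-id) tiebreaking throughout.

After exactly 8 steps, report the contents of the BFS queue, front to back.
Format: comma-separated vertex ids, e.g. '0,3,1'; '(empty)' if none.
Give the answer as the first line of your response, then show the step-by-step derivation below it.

8

step 1: dequeue 6; queue=[3,4,5,7]; order=6
step 2: dequeue 3; queue=[4,5,7,1,2]; order=6,3
step 3: dequeue 4; queue=[5,7,1,2,0]; order=6,3,4
step 4: dequeue 5; queue=[7,1,2,0,8]; order=6,3,4,5
step 5: dequeue 7; queue=[1,2,0,8]; order=6,3,4,5,7
step 6: dequeue 1; queue=[2,0,8]; order=6,3,4,5,7,1
step 7: dequeue 2; queue=[0,8]; order=6,3,4,5,7,1,2
step 8: dequeue 0; queue=[8]; order=6,3,4,5,7,1,2,0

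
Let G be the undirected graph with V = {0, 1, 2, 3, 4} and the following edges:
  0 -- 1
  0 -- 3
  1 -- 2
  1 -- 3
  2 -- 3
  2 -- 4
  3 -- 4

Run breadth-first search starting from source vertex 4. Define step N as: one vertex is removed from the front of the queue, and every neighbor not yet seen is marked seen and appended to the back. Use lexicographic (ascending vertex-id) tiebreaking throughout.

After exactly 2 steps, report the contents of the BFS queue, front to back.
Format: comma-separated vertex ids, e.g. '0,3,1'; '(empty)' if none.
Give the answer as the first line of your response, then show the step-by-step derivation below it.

3,1

step 1: dequeue 4; queue=[2,3]; order=4
step 2: dequeue 2; queue=[3,1]; order=4,2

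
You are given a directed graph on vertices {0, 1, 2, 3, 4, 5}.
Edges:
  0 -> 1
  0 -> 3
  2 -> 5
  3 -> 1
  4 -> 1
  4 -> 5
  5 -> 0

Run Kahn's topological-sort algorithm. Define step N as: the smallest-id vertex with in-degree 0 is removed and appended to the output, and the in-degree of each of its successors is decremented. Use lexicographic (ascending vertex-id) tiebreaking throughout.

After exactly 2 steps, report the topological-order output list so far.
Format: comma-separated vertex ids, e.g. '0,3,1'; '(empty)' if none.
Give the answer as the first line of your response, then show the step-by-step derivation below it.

2,4

step 1: output 2; order=[2]; indeg=(1,3,0,1,0,1)
step 2: output 4; order=[2,4]; indeg=(1,2,0,1,0,0)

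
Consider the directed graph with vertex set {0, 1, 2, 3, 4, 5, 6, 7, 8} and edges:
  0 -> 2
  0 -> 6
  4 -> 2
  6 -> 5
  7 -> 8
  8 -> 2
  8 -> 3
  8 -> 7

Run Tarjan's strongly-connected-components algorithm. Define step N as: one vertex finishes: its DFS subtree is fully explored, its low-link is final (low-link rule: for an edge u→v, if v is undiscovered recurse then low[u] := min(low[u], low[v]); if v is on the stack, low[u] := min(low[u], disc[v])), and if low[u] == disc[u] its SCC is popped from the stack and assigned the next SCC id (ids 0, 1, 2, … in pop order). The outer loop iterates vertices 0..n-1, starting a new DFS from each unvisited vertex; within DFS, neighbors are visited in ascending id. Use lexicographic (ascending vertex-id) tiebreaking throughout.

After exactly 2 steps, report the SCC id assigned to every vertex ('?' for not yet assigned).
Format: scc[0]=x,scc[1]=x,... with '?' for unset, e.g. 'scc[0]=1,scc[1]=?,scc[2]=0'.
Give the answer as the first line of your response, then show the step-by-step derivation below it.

scc[0]=?,scc[1]=?,scc[2]=0,scc[3]=?,scc[4]=?,scc[5]=1,scc[6]=?,scc[7]=?,scc[8]=?

step 1: low=(low[0]=0,low[1]=?,low[2]=1,low[3]=?,low[4]=?,low[5]=?,low[6]=?,low[7]=?,low[8]=?); scc=(scc[0]=?,scc[1]=?,scc[2]=0,scc[3]=?,scc[4]=?,scc[5]=?,scc[6]=?,scc[7]=?,scc[8]=?)
step 2: low=(low[0]=0,low[1]=?,low[2]=1,low[3]=?,low[4]=?,low[5]=3,low[6]=2,low[7]=?,low[8]=?); scc=(scc[0]=?,scc[1]=?,scc[2]=0,scc[3]=?,scc[4]=?,scc[5]=1,scc[6]=?,scc[7]=?,scc[8]=?)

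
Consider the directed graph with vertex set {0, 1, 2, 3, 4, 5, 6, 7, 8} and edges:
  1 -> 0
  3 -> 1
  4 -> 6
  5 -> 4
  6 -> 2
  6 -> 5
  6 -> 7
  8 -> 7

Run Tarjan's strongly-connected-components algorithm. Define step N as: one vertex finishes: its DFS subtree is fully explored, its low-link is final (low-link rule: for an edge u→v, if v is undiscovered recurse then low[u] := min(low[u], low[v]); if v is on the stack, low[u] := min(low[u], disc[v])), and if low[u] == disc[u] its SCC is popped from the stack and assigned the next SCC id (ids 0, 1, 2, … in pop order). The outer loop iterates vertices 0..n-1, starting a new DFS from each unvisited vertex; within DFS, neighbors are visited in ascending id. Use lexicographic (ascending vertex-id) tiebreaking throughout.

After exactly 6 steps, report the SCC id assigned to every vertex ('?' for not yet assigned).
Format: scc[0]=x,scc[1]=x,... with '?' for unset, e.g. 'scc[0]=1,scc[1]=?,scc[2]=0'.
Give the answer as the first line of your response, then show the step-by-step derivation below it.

scc[0]=0,scc[1]=1,scc[2]=2,scc[3]=3,scc[4]=?,scc[5]=?,scc[6]=?,scc[7]=4,scc[8]=?

step 1: low=(low[0]=0,low[1]=?,low[2]=?,low[3]=?,low[4]=?,low[5]=?,low[6]=?,low[7]=?,low[8]=?); scc=(scc[0]=0,scc[1]=?,scc[2]=?,scc[3]=?,scc[4]=?,scc[5]=?,scc[6]=?,scc[7]=?,scc[8]=?)
step 2: low=(low[0]=0,low[1]=1,low[2]=?,low[3]=?,low[4]=?,low[5]=?,low[6]=?,low[7]=?,low[8]=?); scc=(scc[0]=0,scc[1]=1,scc[2]=?,scc[3]=?,scc[4]=?,scc[5]=?,scc[6]=?,scc[7]=?,scc[8]=?)
step 3: low=(low[0]=0,low[1]=1,low[2]=2,low[3]=?,low[4]=?,low[5]=?,low[6]=?,low[7]=?,low[8]=?); scc=(scc[0]=0,scc[1]=1,scc[2]=2,scc[3]=?,scc[4]=?,scc[5]=?,scc[6]=?,scc[7]=?,scc[8]=?)
step 4: low=(low[0]=0,low[1]=1,low[2]=2,low[3]=3,low[4]=?,low[5]=?,low[6]=?,low[7]=?,low[8]=?); scc=(scc[0]=0,scc[1]=1,scc[2]=2,scc[3]=3,scc[4]=?,scc[5]=?,scc[6]=?,scc[7]=?,scc[8]=?)
step 5: low=(low[0]=0,low[1]=1,low[2]=2,low[3]=3,low[4]=4,low[5]=4,low[6]=5,low[7]=?,low[8]=?); scc=(scc[0]=0,scc[1]=1,scc[2]=2,scc[3]=3,scc[4]=?,scc[5]=?,scc[6]=?,scc[7]=?,scc[8]=?)
step 6: low=(low[0]=0,low[1]=1,low[2]=2,low[3]=3,low[4]=4,low[5]=4,low[6]=4,low[7]=7,low[8]=?); scc=(scc[0]=0,scc[1]=1,scc[2]=2,scc[3]=3,scc[4]=?,scc[5]=?,scc[6]=?,scc[7]=4,scc[8]=?)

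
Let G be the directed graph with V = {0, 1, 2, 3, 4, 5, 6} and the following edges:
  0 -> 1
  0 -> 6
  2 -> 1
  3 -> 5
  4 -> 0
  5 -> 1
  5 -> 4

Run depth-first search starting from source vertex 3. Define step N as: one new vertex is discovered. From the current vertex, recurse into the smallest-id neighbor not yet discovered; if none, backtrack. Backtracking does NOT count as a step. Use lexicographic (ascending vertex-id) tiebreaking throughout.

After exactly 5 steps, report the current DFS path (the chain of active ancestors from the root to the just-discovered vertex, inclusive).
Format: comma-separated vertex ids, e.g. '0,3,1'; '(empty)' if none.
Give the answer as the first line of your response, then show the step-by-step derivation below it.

3,5,4,0

step 1: discover 3; path=3; order=3
step 2: discover 5; path=3>5; order=3,5
step 3: discover 1; path=3>5>1; order=3,5,1
step 4: discover 4; path=3>5>4; order=3,5,1,4
step 5: discover 0; path=3>5>4>0; order=3,5,1,4,0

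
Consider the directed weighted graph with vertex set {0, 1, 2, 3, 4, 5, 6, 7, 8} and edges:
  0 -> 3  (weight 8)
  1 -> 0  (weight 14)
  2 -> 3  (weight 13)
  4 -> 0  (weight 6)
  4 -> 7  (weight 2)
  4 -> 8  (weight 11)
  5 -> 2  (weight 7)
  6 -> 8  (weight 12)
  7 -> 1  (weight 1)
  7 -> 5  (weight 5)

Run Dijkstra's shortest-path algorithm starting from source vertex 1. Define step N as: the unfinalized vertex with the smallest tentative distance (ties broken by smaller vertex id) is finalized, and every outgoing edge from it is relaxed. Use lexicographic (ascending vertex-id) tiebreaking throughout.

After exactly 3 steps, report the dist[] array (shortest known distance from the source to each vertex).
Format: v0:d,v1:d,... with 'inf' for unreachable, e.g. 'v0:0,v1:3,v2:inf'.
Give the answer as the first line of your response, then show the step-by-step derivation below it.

v0:14,v1:0,v2:inf,v3:22,v4:inf,v5:inf,v6:inf,v7:inf,v8:inf

step 1: dist = v0:14,v1:0,v2:inf,v3:inf,v4:inf,v5:inf,v6:inf,v7:inf,v8:inf
step 2: dist = v0:14,v1:0,v2:inf,v3:22,v4:inf,v5:inf,v6:inf,v7:inf,v8:inf
step 3: dist = v0:14,v1:0,v2:inf,v3:22,v4:inf,v5:inf,v6:inf,v7:inf,v8:inf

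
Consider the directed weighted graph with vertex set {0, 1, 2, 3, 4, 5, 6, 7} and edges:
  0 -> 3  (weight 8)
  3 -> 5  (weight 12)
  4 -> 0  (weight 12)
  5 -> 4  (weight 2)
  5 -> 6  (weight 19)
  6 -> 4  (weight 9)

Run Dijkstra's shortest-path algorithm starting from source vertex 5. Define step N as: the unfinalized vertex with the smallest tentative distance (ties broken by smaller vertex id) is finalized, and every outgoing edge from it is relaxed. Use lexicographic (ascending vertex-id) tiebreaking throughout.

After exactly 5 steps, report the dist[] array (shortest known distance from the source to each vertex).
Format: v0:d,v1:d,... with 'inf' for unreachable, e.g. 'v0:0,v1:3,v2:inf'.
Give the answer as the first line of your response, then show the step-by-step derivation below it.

v0:14,v1:inf,v2:inf,v3:22,v4:2,v5:0,v6:19,v7:inf

step 1: dist = v0:inf,v1:inf,v2:inf,v3:inf,v4:2,v5:0,v6:19,v7:inf
step 2: dist = v0:14,v1:inf,v2:inf,v3:inf,v4:2,v5:0,v6:19,v7:inf
step 3: dist = v0:14,v1:inf,v2:inf,v3:22,v4:2,v5:0,v6:19,v7:inf
step 4: dist = v0:14,v1:inf,v2:inf,v3:22,v4:2,v5:0,v6:19,v7:inf
step 5: dist = v0:14,v1:inf,v2:inf,v3:22,v4:2,v5:0,v6:19,v7:inf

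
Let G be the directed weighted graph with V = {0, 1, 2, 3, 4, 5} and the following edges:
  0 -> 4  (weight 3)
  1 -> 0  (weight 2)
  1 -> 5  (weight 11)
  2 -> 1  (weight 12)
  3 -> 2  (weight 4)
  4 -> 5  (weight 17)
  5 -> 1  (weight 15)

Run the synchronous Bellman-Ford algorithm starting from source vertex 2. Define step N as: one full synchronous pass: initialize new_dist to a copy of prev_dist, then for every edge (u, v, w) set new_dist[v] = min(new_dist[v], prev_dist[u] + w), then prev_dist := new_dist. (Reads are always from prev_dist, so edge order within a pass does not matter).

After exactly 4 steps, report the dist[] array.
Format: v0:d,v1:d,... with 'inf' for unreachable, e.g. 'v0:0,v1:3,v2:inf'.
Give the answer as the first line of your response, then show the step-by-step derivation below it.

v0:14,v1:12,v2:0,v3:inf,v4:17,v5:23

step 1: dist = v0:inf,v1:12,v2:0,v3:inf,v4:inf,v5:inf
step 2: dist = v0:14,v1:12,v2:0,v3:inf,v4:inf,v5:23
step 3: dist = v0:14,v1:12,v2:0,v3:inf,v4:17,v5:23
step 4: dist = v0:14,v1:12,v2:0,v3:inf,v4:17,v5:23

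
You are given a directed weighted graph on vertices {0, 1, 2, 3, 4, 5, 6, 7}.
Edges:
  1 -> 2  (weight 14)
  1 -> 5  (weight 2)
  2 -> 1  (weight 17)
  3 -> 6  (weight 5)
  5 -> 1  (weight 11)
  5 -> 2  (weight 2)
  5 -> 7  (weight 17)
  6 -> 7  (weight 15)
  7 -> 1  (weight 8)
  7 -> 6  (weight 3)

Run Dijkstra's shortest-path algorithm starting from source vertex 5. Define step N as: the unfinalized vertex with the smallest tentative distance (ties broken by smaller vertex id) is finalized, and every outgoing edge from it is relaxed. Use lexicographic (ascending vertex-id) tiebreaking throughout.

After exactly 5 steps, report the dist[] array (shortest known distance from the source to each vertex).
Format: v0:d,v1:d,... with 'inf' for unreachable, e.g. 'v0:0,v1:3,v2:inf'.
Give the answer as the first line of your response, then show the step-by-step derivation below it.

v0:inf,v1:11,v2:2,v3:inf,v4:inf,v5:0,v6:20,v7:17

step 1: dist = v0:inf,v1:11,v2:2,v3:inf,v4:inf,v5:0,v6:inf,v7:17
step 2: dist = v0:inf,v1:11,v2:2,v3:inf,v4:inf,v5:0,v6:inf,v7:17
step 3: dist = v0:inf,v1:11,v2:2,v3:inf,v4:inf,v5:0,v6:inf,v7:17
step 4: dist = v0:inf,v1:11,v2:2,v3:inf,v4:inf,v5:0,v6:20,v7:17
step 5: dist = v0:inf,v1:11,v2:2,v3:inf,v4:inf,v5:0,v6:20,v7:17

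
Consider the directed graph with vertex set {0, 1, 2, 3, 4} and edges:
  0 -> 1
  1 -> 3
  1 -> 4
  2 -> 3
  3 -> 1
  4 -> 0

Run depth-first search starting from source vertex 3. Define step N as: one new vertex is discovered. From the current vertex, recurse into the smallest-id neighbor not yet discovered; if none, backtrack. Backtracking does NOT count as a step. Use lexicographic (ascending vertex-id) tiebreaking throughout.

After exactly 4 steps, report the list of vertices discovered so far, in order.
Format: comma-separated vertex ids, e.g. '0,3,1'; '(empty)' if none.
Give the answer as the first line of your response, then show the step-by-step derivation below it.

3,1,4,0

step 1: discover 3; path=3; order=3
step 2: discover 1; path=3>1; order=3,1
step 3: discover 4; path=3>1>4; order=3,1,4
step 4: discover 0; path=3>1>4>0; order=3,1,4,0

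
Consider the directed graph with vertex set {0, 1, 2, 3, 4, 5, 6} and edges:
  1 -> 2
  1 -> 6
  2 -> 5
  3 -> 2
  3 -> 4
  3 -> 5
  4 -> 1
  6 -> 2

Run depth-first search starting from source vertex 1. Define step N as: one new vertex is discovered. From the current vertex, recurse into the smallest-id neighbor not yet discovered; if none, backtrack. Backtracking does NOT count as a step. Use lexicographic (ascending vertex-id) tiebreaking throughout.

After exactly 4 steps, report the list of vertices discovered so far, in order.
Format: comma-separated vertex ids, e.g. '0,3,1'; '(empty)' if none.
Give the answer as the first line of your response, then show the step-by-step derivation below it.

1,2,5,6

step 1: discover 1; path=1; order=1
step 2: discover 2; path=1>2; order=1,2
step 3: discover 5; path=1>2>5; order=1,2,5
step 4: discover 6; path=1>6; order=1,2,5,6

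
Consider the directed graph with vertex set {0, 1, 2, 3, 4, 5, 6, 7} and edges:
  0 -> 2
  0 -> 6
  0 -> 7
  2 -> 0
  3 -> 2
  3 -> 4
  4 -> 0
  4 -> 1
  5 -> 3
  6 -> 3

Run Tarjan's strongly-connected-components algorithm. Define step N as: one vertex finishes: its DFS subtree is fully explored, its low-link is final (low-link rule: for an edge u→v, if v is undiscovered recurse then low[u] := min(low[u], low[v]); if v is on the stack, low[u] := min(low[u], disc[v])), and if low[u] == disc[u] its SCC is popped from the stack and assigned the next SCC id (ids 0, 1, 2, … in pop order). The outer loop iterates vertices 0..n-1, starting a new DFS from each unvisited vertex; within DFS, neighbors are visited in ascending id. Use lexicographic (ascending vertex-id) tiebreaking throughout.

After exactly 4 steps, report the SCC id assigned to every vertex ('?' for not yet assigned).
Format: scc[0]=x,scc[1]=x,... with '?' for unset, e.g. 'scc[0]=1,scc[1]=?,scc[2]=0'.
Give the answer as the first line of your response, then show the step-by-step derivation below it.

scc[0]=?,scc[1]=0,scc[2]=?,scc[3]=?,scc[4]=?,scc[5]=?,scc[6]=?,scc[7]=?

step 1: low=(low[0]=0,low[1]=?,low[2]=0,low[3]=?,low[4]=?,low[5]=?,low[6]=?,low[7]=?); scc=(scc[0]=?,scc[1]=?,scc[2]=?,scc[3]=?,scc[4]=?,scc[5]=?,scc[6]=?,scc[7]=?)
step 2: low=(low[0]=0,low[1]=5,low[2]=0,low[3]=1,low[4]=0,low[5]=?,low[6]=2,low[7]=?); scc=(scc[0]=?,scc[1]=0,scc[2]=?,scc[3]=?,scc[4]=?,scc[5]=?,scc[6]=?,scc[7]=?)
step 3: low=(low[0]=0,low[1]=5,low[2]=0,low[3]=1,low[4]=0,low[5]=?,low[6]=2,low[7]=?); scc=(scc[0]=?,scc[1]=0,scc[2]=?,scc[3]=?,scc[4]=?,scc[5]=?,scc[6]=?,scc[7]=?)
step 4: low=(low[0]=0,low[1]=5,low[2]=0,low[3]=0,low[4]=0,low[5]=?,low[6]=2,low[7]=?); scc=(scc[0]=?,scc[1]=0,scc[2]=?,scc[3]=?,scc[4]=?,scc[5]=?,scc[6]=?,scc[7]=?)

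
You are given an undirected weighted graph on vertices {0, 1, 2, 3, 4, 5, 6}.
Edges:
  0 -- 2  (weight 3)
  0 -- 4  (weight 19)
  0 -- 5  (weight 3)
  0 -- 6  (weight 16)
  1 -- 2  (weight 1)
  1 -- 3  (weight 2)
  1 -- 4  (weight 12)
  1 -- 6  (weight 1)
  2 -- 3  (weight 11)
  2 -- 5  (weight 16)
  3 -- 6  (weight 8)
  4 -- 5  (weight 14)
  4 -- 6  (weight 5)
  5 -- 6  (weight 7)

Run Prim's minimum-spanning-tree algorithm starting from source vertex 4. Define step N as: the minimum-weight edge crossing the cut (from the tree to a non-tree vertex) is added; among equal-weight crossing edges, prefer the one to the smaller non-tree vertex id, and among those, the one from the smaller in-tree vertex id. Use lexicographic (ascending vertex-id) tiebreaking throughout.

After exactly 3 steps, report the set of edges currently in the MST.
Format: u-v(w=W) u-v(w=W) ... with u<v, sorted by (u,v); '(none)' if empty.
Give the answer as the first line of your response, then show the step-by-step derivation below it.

1-2(w=1) 1-6(w=1) 4-6(w=5)

step 1: add edge 4-6 (w=5); MST = {4-6(w=5)}
step 2: add edge 1-6 (w=1); MST = {1-6(w=1) 4-6(w=5)}
step 3: add edge 1-2 (w=1); MST = {1-2(w=1) 1-6(w=1) 4-6(w=5)}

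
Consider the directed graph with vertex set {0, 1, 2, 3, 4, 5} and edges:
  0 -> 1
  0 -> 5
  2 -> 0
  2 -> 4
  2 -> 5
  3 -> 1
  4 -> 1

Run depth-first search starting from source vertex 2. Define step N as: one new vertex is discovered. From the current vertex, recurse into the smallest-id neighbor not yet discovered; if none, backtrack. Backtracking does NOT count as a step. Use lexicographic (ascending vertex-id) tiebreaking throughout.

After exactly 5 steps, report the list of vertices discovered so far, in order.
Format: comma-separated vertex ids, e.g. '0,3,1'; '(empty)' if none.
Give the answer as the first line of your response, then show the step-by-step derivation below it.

2,0,1,5,4

step 1: discover 2; path=2; order=2
step 2: discover 0; path=2>0; order=2,0
step 3: discover 1; path=2>0>1; order=2,0,1
step 4: discover 5; path=2>0>5; order=2,0,1,5
step 5: discover 4; path=2>4; order=2,0,1,5,4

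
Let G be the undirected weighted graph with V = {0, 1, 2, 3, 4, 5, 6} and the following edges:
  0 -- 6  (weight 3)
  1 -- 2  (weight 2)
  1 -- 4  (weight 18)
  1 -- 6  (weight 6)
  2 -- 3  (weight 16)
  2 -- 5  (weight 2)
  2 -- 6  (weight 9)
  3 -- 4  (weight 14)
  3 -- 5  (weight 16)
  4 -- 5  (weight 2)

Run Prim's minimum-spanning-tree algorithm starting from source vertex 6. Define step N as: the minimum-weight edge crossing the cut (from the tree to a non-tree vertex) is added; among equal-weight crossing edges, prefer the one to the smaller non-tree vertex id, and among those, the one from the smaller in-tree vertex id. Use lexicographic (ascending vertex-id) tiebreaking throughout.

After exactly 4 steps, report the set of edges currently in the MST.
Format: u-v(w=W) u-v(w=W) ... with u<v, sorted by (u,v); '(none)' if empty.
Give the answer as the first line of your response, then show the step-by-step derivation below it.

0-6(w=3) 1-2(w=2) 1-6(w=6) 2-5(w=2)

step 1: add edge 0-6 (w=3); MST = {0-6(w=3)}
step 2: add edge 1-6 (w=6); MST = {0-6(w=3) 1-6(w=6)}
step 3: add edge 1-2 (w=2); MST = {0-6(w=3) 1-2(w=2) 1-6(w=6)}
step 4: add edge 2-5 (w=2); MST = {0-6(w=3) 1-2(w=2) 1-6(w=6) 2-5(w=2)}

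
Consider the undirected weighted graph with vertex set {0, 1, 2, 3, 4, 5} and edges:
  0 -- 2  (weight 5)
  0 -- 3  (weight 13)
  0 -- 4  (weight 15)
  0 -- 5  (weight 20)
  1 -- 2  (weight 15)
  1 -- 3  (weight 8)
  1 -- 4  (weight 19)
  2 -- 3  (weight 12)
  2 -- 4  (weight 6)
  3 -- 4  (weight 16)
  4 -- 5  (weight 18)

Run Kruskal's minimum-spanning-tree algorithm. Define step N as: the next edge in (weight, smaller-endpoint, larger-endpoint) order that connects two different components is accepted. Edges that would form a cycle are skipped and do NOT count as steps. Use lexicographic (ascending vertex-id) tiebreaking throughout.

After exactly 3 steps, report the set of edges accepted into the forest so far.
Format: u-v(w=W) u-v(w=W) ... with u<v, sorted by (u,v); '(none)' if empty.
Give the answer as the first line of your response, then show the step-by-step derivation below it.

0-2(w=5) 1-3(w=8) 2-4(w=6)

step 1: add edge 0-2 (w=5); MST = {0-2(w=5)}
step 2: add edge 2-4 (w=6); MST = {0-2(w=5) 2-4(w=6)}
step 3: add edge 1-3 (w=8); MST = {0-2(w=5) 1-3(w=8) 2-4(w=6)}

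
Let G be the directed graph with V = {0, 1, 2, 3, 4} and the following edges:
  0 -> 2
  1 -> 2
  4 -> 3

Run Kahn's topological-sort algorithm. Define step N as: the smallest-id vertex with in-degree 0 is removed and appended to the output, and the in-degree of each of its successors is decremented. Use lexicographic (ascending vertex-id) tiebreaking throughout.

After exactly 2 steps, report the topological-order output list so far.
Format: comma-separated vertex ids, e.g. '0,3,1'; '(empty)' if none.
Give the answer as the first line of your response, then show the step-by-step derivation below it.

0,1

step 1: output 0; order=[0]; indeg=(0,0,1,1,0)
step 2: output 1; order=[0,1]; indeg=(0,0,0,1,0)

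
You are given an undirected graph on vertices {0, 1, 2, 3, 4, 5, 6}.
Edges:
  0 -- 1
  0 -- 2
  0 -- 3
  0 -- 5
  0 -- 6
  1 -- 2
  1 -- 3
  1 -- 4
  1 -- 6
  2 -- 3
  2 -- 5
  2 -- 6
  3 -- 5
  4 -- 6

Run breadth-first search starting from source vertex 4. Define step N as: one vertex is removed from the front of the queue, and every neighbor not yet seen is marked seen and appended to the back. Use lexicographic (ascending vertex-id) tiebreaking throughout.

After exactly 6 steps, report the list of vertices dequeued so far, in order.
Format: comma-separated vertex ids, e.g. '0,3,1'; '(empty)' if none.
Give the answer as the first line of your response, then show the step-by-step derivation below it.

4,1,6,0,2,3

step 1: dequeue 4; queue=[1,6]; order=4
step 2: dequeue 1; queue=[6,0,2,3]; order=4,1
step 3: dequeue 6; queue=[0,2,3]; order=4,1,6
step 4: dequeue 0; queue=[2,3,5]; order=4,1,6,0
step 5: dequeue 2; queue=[3,5]; order=4,1,6,0,2
step 6: dequeue 3; queue=[5]; order=4,1,6,0,2,3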